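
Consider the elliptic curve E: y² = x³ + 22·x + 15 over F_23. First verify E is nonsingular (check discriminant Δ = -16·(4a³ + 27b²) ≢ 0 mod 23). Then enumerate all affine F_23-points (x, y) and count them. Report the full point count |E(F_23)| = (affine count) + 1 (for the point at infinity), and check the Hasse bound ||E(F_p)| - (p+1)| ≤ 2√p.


Affine points = {(3, 4), (3, 19), (4, 11), (4, 12), (6, 8), (6, 15), (7, 11), (7, 12), (8, 6), (8, 17), (10, 4), (10, 19), (11, 1), (11, 22), (12, 11), (12, 12), (14, 10), (14, 13), (16, 1), (16, 22), (17, 9), (17, 14), (19, 1), (19, 22), (21, 3), (21, 20)}; affine count = 26; |E(F_23)| = 27.

Discriminant check: Δ ∝ 4a³ + 27b² = 4·22³ + 27·15² = 4·10648 + 27·225 ≡ 22 (mod 23). Nonzero ⇒ E is nonsingular.
For each x ∈ F_23, compute rhs = x³ + 22·x + 15 mod 23, then count y ∈ F_23 with y² ≡ rhs.
  x = 0: rhs = 15, matching y values: none (0 points).
  x = 1: rhs = 15, matching y values: none (0 points).
  x = 2: rhs = 21, matching y values: none (0 points).
  x = 3: rhs = 16, matching y values: 4, 19 (2 points).
  x = 4: rhs = 6, matching y values: 11, 12 (2 points).
  x = 5: rhs = 20, matching y values: none (0 points).
  x = 6: rhs = 18, matching y values: 8, 15 (2 points).
  x = 7: rhs = 6, matching y values: 11, 12 (2 points).
  x = 8: rhs = 13, matching y values: 6, 17 (2 points).
  x = 9: rhs = 22, matching y values: none (0 points).
  x = 10: rhs = 16, matching y values: 4, 19 (2 points).
  x = 11: rhs = 1, matching y values: 1, 22 (2 points).
  x = 12: rhs = 6, matching y values: 11, 12 (2 points).
  x = 13: rhs = 14, matching y values: none (0 points).
  x = 14: rhs = 8, matching y values: 10, 13 (2 points).
  x = 15: rhs = 17, matching y values: none (0 points).
  x = 16: rhs = 1, matching y values: 1, 22 (2 points).
  x = 17: rhs = 12, matching y values: 9, 14 (2 points).
  x = 18: rhs = 10, matching y values: none (0 points).
  x = 19: rhs = 1, matching y values: 1, 22 (2 points).
  x = 20: rhs = 14, matching y values: none (0 points).
  x = 21: rhs = 9, matching y values: 3, 20 (2 points).
  x = 22: rhs = 15, matching y values: none (0 points).
Total affine count: 26.
Full point count |E(F_23)| = 26 + 1 = 27.
Hasse bound: |27 − (23+1)| = |3| = 3 ≤ 2√23 ≈ 9.5917 ✓.


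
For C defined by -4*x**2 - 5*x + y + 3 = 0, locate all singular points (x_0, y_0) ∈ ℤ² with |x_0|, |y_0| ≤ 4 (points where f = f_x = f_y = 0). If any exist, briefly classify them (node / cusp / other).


No singular points in the scanned grid; C is smooth there.

Compute partial derivatives:
  f_x = -8*x - 5.
  f_y = 1.
f_y = 1 is a nonzero constant, so f_y never vanishes: no point (x, y) can satisfy f = f_x = f_y = 0. In particular no (x, y) ∈ {−4, ..., 4}² is singular; the curve is smooth.


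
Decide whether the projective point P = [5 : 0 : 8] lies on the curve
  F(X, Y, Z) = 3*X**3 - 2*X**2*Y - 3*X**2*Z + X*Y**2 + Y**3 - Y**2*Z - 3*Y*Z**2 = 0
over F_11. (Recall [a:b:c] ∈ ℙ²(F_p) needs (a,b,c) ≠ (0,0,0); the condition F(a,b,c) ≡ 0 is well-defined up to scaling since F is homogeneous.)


F(5,0,8) ≡ 6 (mod 11); P is NOT on the curve.

Evaluate F(5, 0, 8) term-by-term (mod 11).
  3*X**3 ↦ 3·125·1·1 = 375
  -2*X**2*Y ↦ -2·25·0·1 = 0
  -3*X**2*Z ↦ -3·25·1·8 = -600
  X*Y**2 ↦ 1·5·0·1 = 0
  Y**3 ↦ 1·1·0·1 = 0
  -Y**2*Z ↦ -1·1·0·8 = 0
  -3*Y*Z**2 ↦ -3·1·0·64 = 0
Sum: F(5, 0, 8) = (375) + (0) + (-600) + (0) + (0) + (0) + (0) = -225.
Reducing mod 11: -225 ≡ 6 (mod 11).
Since F(a, b, c) ≡ 6 ≠ 0 (mod 11), P does NOT lie on the curve.


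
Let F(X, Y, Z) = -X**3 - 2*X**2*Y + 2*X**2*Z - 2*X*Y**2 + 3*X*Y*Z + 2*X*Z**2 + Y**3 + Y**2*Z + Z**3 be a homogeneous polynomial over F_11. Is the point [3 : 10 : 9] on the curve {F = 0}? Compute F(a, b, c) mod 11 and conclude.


F(3,10,9) ≡ 2 (mod 11); P is NOT on the curve.

Evaluate F(3, 10, 9) term-by-term (mod 11).
  -X**3 ↦ -1·27·1·1 = -27
  -2*X**2*Y ↦ -2·9·10·1 = -180
  2*X**2*Z ↦ 2·9·1·9 = 162
  -2*X*Y**2 ↦ -2·3·100·1 = -600
  3*X*Y*Z ↦ 3·3·10·9 = 810
  2*X*Z**2 ↦ 2·3·1·81 = 486
  Y**3 ↦ 1·1·1000·1 = 1000
  Y**2*Z ↦ 1·1·100·9 = 900
  Z**3 ↦ 1·1·1·729 = 729
Sum: F(3, 10, 9) = (-27) + (-180) + (162) + (-600) + (810) + (486) + (1000) + (900) + (729) = 3280.
Reducing mod 11: 3280 ≡ 2 (mod 11).
Since F(a, b, c) ≡ 2 ≠ 0 (mod 11), P does NOT lie on the curve.


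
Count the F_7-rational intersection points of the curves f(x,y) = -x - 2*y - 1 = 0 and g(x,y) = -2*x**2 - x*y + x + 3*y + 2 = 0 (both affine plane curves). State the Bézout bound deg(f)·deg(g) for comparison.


Common zeros: ∅; count = 0; Bézout bound = 2.

deg(f) = 1, deg(g) = 2, so Bézout bound = 2.
Scan x ∈ F_7. For each x, list the y ∈ F_7 with f(x, y) ≡ 0 and those with g(x, y) ≡ 0 (mod 7); the common zeros in that column are the intersection.
  x = 0: f ≡ 0 at y ∈ {3}; g ≡ 0 at y ∈ {4}; common: ∅.
  x = 1: f ≡ 0 at y ∈ {6}; g ≡ 0 at y ∈ {3}; common: ∅.
  x = 2: f ≡ 0 at y ∈ {2}; g ≡ 0 at y ∈ {4}; common: ∅.
  x = 3: f ≡ 0 at y ∈ {5}; g ≡ 0 at y ∈ ∅; common: ∅.
  x = 4: f ≡ 0 at y ∈ {1}; g ≡ 0 at y ∈ {2}; common: ∅.
  x = 5: f ≡ 0 at y ∈ {4}; g ≡ 0 at y ∈ {3}; common: ∅.
  x = 6: f ≡ 0 at y ∈ {0}; g ≡ 0 at y ∈ {2}; common: ∅.
Collecting: common zeros = ∅, so the count is 0.
Comparison with the Bézout bound: 0 ≤ 2 = deg(f)·deg(g), as expected for curves with no common component (the affine F_7-count falls short of the bound because intersections may lie at infinity, over extension fields, or carry multiplicity).


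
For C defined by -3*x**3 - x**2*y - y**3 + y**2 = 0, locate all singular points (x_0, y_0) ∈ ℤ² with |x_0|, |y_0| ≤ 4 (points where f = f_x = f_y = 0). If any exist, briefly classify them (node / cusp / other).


Singular points: {(0, 0)}; classification: cusp.

Compute partial derivatives:
  f_x = -9*x**2 - 2*x*y.
  f_y = -x**2 - 3*y**2 + 2*y.
Scan x_0 ∈ {−4, ..., 4}. For each x_0, f_y(x_0, y) is a polynomial in y; find its integer roots y ∈ {−4, ..., 4}, then test f_x and f at those candidates.
  x = -4: f_y(-4, y) = -3*y**2 + 2*y - 16; no integer root y with |y| ≤ 4.
  x = -3: f_y(-3, y) = -3*y**2 + 2*y - 9; no integer root y with |y| ≤ 4.
  x = -2: f_y(-2, y) = -3*y**2 + 2*y - 4; no integer root y with |y| ≤ 4.
  x = -1: f_y(-1, y) = -3*y**2 + 2*y - 1; no integer root y with |y| ≤ 4.
  x = 0: f_y(0, y) = -3*y**2 + 2*y; vanishes at y ∈ {0}. (0, 0): f_x = 0, f = 0 — SINGULAR.
  x = 1: f_y(1, y) = -3*y**2 + 2*y - 1; no integer root y with |y| ≤ 4.
  x = 2: f_y(2, y) = -3*y**2 + 2*y - 4; no integer root y with |y| ≤ 4.
  x = 3: f_y(3, y) = -3*y**2 + 2*y - 9; no integer root y with |y| ≤ 4.
  x = 4: f_y(4, y) = -3*y**2 + 2*y - 16; no integer root y with |y| ≤ 4.
Only singular point on the grid: (0, 0).
Classify: substitute x = 0 + u, y = 0 + v and expand: f = -3*u**3 - u**2*v - v**3 + v**2.
No constant or linear terms (consistent with a singular point). Quadratic part: v**2. Cubic part: -3*u**3 - u**2*v - v**3.
The quadratic part v**2 is a perfect square, so there is a single (double) tangent line v = 0, i.e. y = 0. Restricting the cubic part to that line (v = 0) leaves -3*u**3 ≠ 0, so f is not divisible by v and the branch is v² ≈ 3*u**3 to lowest order — this is a cusp.
Classification: cusp.


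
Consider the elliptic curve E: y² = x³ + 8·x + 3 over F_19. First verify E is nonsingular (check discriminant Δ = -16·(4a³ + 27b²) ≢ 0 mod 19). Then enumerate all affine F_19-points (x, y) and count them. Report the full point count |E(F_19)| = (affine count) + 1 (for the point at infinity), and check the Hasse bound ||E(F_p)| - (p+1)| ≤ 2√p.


Affine points = {(3, 4), (3, 15), (4, 2), (4, 17), (5, 4), (5, 15), (6, 1), (6, 18), (8, 3), (8, 16), (9, 5), (9, 14), (10, 0), (11, 4), (11, 15), (13, 9), (13, 10), (14, 3), (14, 16), (16, 3), (16, 16), (17, 6), (17, 13)}; affine count = 23; |E(F_19)| = 24.

Discriminant check: Δ ∝ 4a³ + 27b² = 4·8³ + 27·3² = 4·512 + 27·9 ≡ 11 (mod 19). Nonzero ⇒ E is nonsingular.
For each x ∈ F_19, compute rhs = x³ + 8·x + 3 mod 19, then count y ∈ F_19 with y² ≡ rhs.
  x = 0: rhs = 3, matching y values: none (0 points).
  x = 1: rhs = 12, matching y values: none (0 points).
  x = 2: rhs = 8, matching y values: none (0 points).
  x = 3: rhs = 16, matching y values: 4, 15 (2 points).
  x = 4: rhs = 4, matching y values: 2, 17 (2 points).
  x = 5: rhs = 16, matching y values: 4, 15 (2 points).
  x = 6: rhs = 1, matching y values: 1, 18 (2 points).
  x = 7: rhs = 3, matching y values: none (0 points).
  x = 8: rhs = 9, matching y values: 3, 16 (2 points).
  x = 9: rhs = 6, matching y values: 5, 14 (2 points).
  x = 10: rhs = 0, matching y values: 0 (1 points).
  x = 11: rhs = 16, matching y values: 4, 15 (2 points).
  x = 12: rhs = 3, matching y values: none (0 points).
  x = 13: rhs = 5, matching y values: 9, 10 (2 points).
  x = 14: rhs = 9, matching y values: 3, 16 (2 points).
  x = 15: rhs = 2, matching y values: none (0 points).
  x = 16: rhs = 9, matching y values: 3, 16 (2 points).
  x = 17: rhs = 17, matching y values: 6, 13 (2 points).
  x = 18: rhs = 13, matching y values: none (0 points).
Total affine count: 23.
Full point count |E(F_19)| = 23 + 1 = 24.
Hasse bound: |24 − (19+1)| = |4| = 4 ≤ 2√19 ≈ 8.7178 ✓.


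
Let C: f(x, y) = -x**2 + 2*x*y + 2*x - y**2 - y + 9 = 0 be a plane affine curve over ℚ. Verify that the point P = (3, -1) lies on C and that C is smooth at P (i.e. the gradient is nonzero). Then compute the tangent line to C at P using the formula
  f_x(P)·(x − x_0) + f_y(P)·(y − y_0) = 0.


Tangent line at P: -6*x + 7*y + 25 = 0.

Step 1: f(3, -1) = 0, so P lies on C.
Step 2: partial derivatives
  f_x(x, y) = -2*x + 2*y + 2, f_y(x, y) = 2*x - 2*y - 1.
  f_x(P) = -6, f_y(P) = 7 (gradient nonzero, so P is smooth).
Step 3: tangent line at P: -6·(x − 3) + 7·(y − -1) = 0.
Expanding: -6*x + 7*y + 25 = 0.


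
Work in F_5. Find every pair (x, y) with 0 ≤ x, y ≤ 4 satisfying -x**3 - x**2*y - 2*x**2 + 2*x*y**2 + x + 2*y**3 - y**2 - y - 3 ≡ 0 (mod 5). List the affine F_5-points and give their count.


Affine F_5-points: {(0, 4), (1, 0), (3, 0), (4, 0), (4, 2)}; count = 5.

For each of the 25 pairs (x, y) ∈ F_5², evaluate f(x, y) mod 5. Record the zeros.
  x = 0: [0↦2, 1↦2, 2↦2, 3↦4, 4↦0]  zeros at y ∈ {4}
  x = 1: [0↦0, 1↦1, 2↦1, 3↦2, 4↦1]  zeros at y ∈ {0}
  x = 2: [0↦3, 1↦3, 2↦1, 3↦4, 4↦4]  zeros at y ∈ ∅
  x = 3: [0↦0, 1↦2, 2↦1, 3↦4, 4↦3]  zeros at y ∈ {0}
  x = 4: [0↦0, 1↦2, 2↦0, 3↦1, 4↦2]  zeros at y ∈ {0, 2}
Collecting zeros: affine points = {(0, 4), (1, 0), (3, 0), (4, 0), (4, 2)}.
Total count |C(F_5)_aff| = 5.


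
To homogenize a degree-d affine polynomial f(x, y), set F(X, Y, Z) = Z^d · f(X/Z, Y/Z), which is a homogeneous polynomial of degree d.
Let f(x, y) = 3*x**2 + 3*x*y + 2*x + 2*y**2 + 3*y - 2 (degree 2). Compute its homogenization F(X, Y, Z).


F(X, Y, Z) = 3*X**2 + 3*X*Y + 2*X*Z + 2*Y**2 + 3*Y*Z - 2*Z**2

deg(f) = 2.
Substitute x = X/Z, y = Y/Z into f, then multiply by Z^2.
  monomial 3·x^2·y^0 ↦ 3·X^2·Y^0·Z^0.
  monomial 3·x^1·y^1 ↦ 3·X^1·Y^1·Z^0.
  monomial 2·x^1·y^0 ↦ 2·X^1·Y^0·Z^1.
  monomial 2·x^0·y^2 ↦ 2·X^0·Y^2·Z^0.
  monomial 3·x^0·y^1 ↦ 3·X^0·Y^1·Z^1.
  monomial -2·x^0·y^0 ↦ -2·X^0·Y^0·Z^2.
Collecting: F(X, Y, Z) = 3*X**2 + 3*X*Y + 2*X*Z + 2*Y**2 + 3*Y*Z - 2*Z**2.


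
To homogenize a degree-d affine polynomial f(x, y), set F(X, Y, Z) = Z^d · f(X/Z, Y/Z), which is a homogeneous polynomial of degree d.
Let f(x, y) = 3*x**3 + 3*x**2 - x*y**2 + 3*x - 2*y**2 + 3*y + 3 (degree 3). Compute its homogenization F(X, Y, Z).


F(X, Y, Z) = 3*X**3 + 3*X**2*Z - X*Y**2 + 3*X*Z**2 - 2*Y**2*Z + 3*Y*Z**2 + 3*Z**3

deg(f) = 3.
Substitute x = X/Z, y = Y/Z into f, then multiply by Z^3.
  monomial 3·x^3·y^0 ↦ 3·X^3·Y^0·Z^0.
  monomial 3·x^2·y^0 ↦ 3·X^2·Y^0·Z^1.
  monomial -1·x^1·y^2 ↦ -1·X^1·Y^2·Z^0.
  monomial 3·x^1·y^0 ↦ 3·X^1·Y^0·Z^2.
  monomial -2·x^0·y^2 ↦ -2·X^0·Y^2·Z^1.
  monomial 3·x^0·y^1 ↦ 3·X^0·Y^1·Z^2.
  monomial 3·x^0·y^0 ↦ 3·X^0·Y^0·Z^3.
Collecting: F(X, Y, Z) = 3*X**3 + 3*X**2*Z - X*Y**2 + 3*X*Z**2 - 2*Y**2*Z + 3*Y*Z**2 + 3*Z**3.


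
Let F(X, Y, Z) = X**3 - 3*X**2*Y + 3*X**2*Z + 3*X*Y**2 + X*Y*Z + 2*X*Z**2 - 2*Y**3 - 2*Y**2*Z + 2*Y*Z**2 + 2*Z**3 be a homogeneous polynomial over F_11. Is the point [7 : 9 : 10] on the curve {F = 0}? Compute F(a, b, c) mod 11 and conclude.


F(7,9,10) ≡ 4 (mod 11); P is NOT on the curve.

Evaluate F(7, 9, 10) term-by-term (mod 11).
  X**3 ↦ 1·343·1·1 = 343
  -3*X**2*Y ↦ -3·49·9·1 = -1323
  3*X**2*Z ↦ 3·49·1·10 = 1470
  3*X*Y**2 ↦ 3·7·81·1 = 1701
  X*Y*Z ↦ 1·7·9·10 = 630
  2*X*Z**2 ↦ 2·7·1·100 = 1400
  -2*Y**3 ↦ -2·1·729·1 = -1458
  -2*Y**2*Z ↦ -2·1·81·10 = -1620
  2*Y*Z**2 ↦ 2·1·9·100 = 1800
  2*Z**3 ↦ 2·1·1·1000 = 2000
Sum: F(7, 9, 10) = (343) + (-1323) + (1470) + (1701) + (630) + (1400) + (-1458) + (-1620) + (1800) + (2000) = 4943.
Reducing mod 11: 4943 ≡ 4 (mod 11).
Since F(a, b, c) ≡ 4 ≠ 0 (mod 11), P does NOT lie on the curve.


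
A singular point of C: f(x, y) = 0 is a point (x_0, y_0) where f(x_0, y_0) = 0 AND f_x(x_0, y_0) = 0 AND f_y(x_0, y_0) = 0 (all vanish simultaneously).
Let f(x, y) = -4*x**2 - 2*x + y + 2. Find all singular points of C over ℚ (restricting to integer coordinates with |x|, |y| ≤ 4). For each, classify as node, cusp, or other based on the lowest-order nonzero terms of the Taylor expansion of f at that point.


No singular points in the scanned grid; C is smooth there.

Compute partial derivatives:
  f_x = -8*x - 2.
  f_y = 1.
f_y = 1 is a nonzero constant, so f_y never vanishes: no point (x, y) can satisfy f = f_x = f_y = 0. In particular no (x, y) ∈ {−4, ..., 4}² is singular; the curve is smooth.


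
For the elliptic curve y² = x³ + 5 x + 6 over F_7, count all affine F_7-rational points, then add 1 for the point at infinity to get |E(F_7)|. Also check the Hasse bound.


Affine points = {(5, 3), (5, 4), (6, 0)}; affine count = 3; |E(F_7)| = 4.

Discriminant check: Δ ∝ 4a³ + 27b² = 4·5³ + 27·6² = 4·125 + 27·36 ≡ 2 (mod 7). Nonzero ⇒ E is nonsingular.
For each x ∈ F_7, compute rhs = x³ + 5·x + 6 mod 7, then count y ∈ F_7 with y² ≡ rhs.
  x = 0: rhs = 6, matching y values: none (0 points).
  x = 1: rhs = 5, matching y values: none (0 points).
  x = 2: rhs = 3, matching y values: none (0 points).
  x = 3: rhs = 6, matching y values: none (0 points).
  x = 4: rhs = 6, matching y values: none (0 points).
  x = 5: rhs = 2, matching y values: 3, 4 (2 points).
  x = 6: rhs = 0, matching y values: 0 (1 points).
Total affine count: 3.
Full point count |E(F_7)| = 3 + 1 = 4.
Hasse bound: |4 − (7+1)| = |-4| = 4 ≤ 2√7 ≈ 5.2915 ✓.


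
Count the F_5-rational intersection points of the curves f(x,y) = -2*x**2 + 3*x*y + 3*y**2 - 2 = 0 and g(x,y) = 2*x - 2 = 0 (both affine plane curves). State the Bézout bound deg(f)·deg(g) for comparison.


Common zeros: ∅; count = 0; Bézout bound = 2.

deg(f) = 2, deg(g) = 1, so Bézout bound = 2.
Scan x ∈ F_5. For each x, list the y ∈ F_5 with f(x, y) ≡ 0 and those with g(x, y) ≡ 0 (mod 5); the common zeros in that column are the intersection.
  x = 0: f ≡ 0 at y ∈ {2, 3}; g ≡ 0 at y ∈ ∅; common: ∅.
  x = 1: f ≡ 0 at y ∈ ∅; g ≡ 0 at y ∈ {0, 1, 2, 3, 4}; common: ∅.
  x = 2: f ≡ 0 at y ∈ {0, 3}; g ≡ 0 at y ∈ ∅; common: ∅.
  x = 3: f ≡ 0 at y ∈ {0, 2}; g ≡ 0 at y ∈ ∅; common: ∅.
  x = 4: f ≡ 0 at y ∈ ∅; g ≡ 0 at y ∈ ∅; common: ∅.
Collecting: common zeros = ∅, so the count is 0.
Comparison with the Bézout bound: 0 ≤ 2 = deg(f)·deg(g), as expected for curves with no common component (the affine F_5-count falls short of the bound because intersections may lie at infinity, over extension fields, or carry multiplicity).


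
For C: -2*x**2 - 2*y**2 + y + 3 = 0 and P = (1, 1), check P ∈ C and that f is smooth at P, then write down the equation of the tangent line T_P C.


Tangent line at P: -4*x - 3*y + 7 = 0.

Step 1: f(1, 1) = 0, so P lies on C.
Step 2: partial derivatives
  f_x(x, y) = -4*x, f_y(x, y) = 1 - 4*y.
  f_x(P) = -4, f_y(P) = -3 (gradient nonzero, so P is smooth).
Step 3: tangent line at P: -4·(x − 1) + -3·(y − 1) = 0.
Expanding: -4*x - 3*y + 7 = 0.


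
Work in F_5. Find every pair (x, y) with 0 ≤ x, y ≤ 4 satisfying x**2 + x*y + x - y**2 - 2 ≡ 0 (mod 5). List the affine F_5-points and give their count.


Affine F_5-points: {(1, 0), (1, 1), (2, 1), (3, 0), (3, 3)}; count = 5.

For each of the 25 pairs (x, y) ∈ F_5², evaluate f(x, y) mod 5. Record the zeros.
  x = 0: [0↦3, 1↦2, 2↦4, 3↦4, 4↦2]  zeros at y ∈ ∅
  x = 1: [0↦0, 1↦0, 2↦3, 3↦4, 4↦3]  zeros at y ∈ {0, 1}
  x = 2: [0↦4, 1↦0, 2↦4, 3↦1, 4↦1]  zeros at y ∈ {1}
  x = 3: [0↦0, 1↦2, 2↦2, 3↦0, 4↦1]  zeros at y ∈ {0, 3}
  x = 4: [0↦3, 1↦1, 2↦2, 3↦1, 4↦3]  zeros at y ∈ ∅
Collecting zeros: affine points = {(1, 0), (1, 1), (2, 1), (3, 0), (3, 3)}.
Total count |C(F_5)_aff| = 5.


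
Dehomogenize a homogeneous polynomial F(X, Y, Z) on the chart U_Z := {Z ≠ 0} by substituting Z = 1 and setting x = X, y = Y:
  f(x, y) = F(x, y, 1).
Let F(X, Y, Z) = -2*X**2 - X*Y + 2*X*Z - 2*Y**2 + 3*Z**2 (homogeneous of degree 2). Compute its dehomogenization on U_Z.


f(x, y) = -2*x**2 - x*y + 2*x - 2*y**2 + 3

On U_Z we set Z = 1. Each monomial c·X^i·Y^j·Z^k in F becomes c·x^i·y^j·1^k = c·x^i·y^j.
Substituting Z = 1: F(X, Y, 1) = -2*x**2 - x*y + 2*x - 2*y**2 + 3.
Note: deg(f) ≤ deg(F) = 2; strict inequality happens when F is divisible by Z (lost terms).


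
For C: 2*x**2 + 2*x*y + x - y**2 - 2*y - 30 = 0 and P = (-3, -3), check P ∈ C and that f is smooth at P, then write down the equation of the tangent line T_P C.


Tangent line at P: -17*x - 2*y - 57 = 0.

Step 1: f(-3, -3) = 0, so P lies on C.
Step 2: partial derivatives
  f_x(x, y) = 4*x + 2*y + 1, f_y(x, y) = 2*x - 2*y - 2.
  f_x(P) = -17, f_y(P) = -2 (gradient nonzero, so P is smooth).
Step 3: tangent line at P: -17·(x − -3) + -2·(y − -3) = 0.
Expanding: -17*x - 2*y - 57 = 0.


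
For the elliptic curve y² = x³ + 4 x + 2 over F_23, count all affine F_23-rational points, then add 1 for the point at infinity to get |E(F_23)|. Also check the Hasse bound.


Affine points = {(0, 5), (0, 18), (2, 8), (2, 15), (3, 8), (3, 15), (4, 6), (4, 17), (5, 3), (5, 20), (6, 9), (6, 14), (9, 10), (9, 13), (18, 8), (18, 15), (20, 3), (20, 20), (21, 3), (21, 20)}; affine count = 20; |E(F_23)| = 21.

Discriminant check: Δ ∝ 4a³ + 27b² = 4·4³ + 27·2² = 4·64 + 27·4 ≡ 19 (mod 23). Nonzero ⇒ E is nonsingular.
For each x ∈ F_23, compute rhs = x³ + 4·x + 2 mod 23, then count y ∈ F_23 with y² ≡ rhs.
  x = 0: rhs = 2, matching y values: 5, 18 (2 points).
  x = 1: rhs = 7, matching y values: none (0 points).
  x = 2: rhs = 18, matching y values: 8, 15 (2 points).
  x = 3: rhs = 18, matching y values: 8, 15 (2 points).
  x = 4: rhs = 13, matching y values: 6, 17 (2 points).
  x = 5: rhs = 9, matching y values: 3, 20 (2 points).
  x = 6: rhs = 12, matching y values: 9, 14 (2 points).
  x = 7: rhs = 5, matching y values: none (0 points).
  x = 8: rhs = 17, matching y values: none (0 points).
  x = 9: rhs = 8, matching y values: 10, 13 (2 points).
  x = 10: rhs = 7, matching y values: none (0 points).
  x = 11: rhs = 20, matching y values: none (0 points).
  x = 12: rhs = 7, matching y values: none (0 points).
  x = 13: rhs = 20, matching y values: none (0 points).
  x = 14: rhs = 19, matching y values: none (0 points).
  x = 15: rhs = 10, matching y values: none (0 points).
  x = 16: rhs = 22, matching y values: none (0 points).
  x = 17: rhs = 15, matching y values: none (0 points).
  x = 18: rhs = 18, matching y values: 8, 15 (2 points).
  x = 19: rhs = 14, matching y values: none (0 points).
  x = 20: rhs = 9, matching y values: 3, 20 (2 points).
  x = 21: rhs = 9, matching y values: 3, 20 (2 points).
  x = 22: rhs = 20, matching y values: none (0 points).
Total affine count: 20.
Full point count |E(F_23)| = 20 + 1 = 21.
Hasse bound: |21 − (23+1)| = |-3| = 3 ≤ 2√23 ≈ 9.5917 ✓.


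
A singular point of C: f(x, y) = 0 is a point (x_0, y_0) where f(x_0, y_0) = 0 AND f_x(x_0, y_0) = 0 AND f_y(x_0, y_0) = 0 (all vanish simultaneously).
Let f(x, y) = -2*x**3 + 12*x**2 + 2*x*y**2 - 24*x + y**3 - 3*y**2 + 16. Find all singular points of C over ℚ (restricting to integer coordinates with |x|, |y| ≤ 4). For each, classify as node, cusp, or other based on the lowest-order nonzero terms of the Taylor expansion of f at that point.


Singular points: {(2, 0)}; classification: cusp.

Compute partial derivatives:
  f_x = -6*x**2 + 24*x + 2*y**2 - 24.
  f_y = 4*x*y + 3*y**2 - 6*y.
Scan x_0 ∈ {−4, ..., 4}. For each x_0, f_y(x_0, y) is a polynomial in y; find its integer roots y ∈ {−4, ..., 4}, then test f_x and f at those candidates.
  x = -4: f_y(-4, y) = 3*y**2 - 22*y; vanishes at y ∈ {0}. (-4, 0): f_x = -216 ≠ 0.
  x = -3: f_y(-3, y) = 3*y**2 - 18*y; vanishes at y ∈ {0}. (-3, 0): f_x = -150 ≠ 0.
  x = -2: f_y(-2, y) = 3*y**2 - 14*y; vanishes at y ∈ {0}. (-2, 0): f_x = -96 ≠ 0.
  x = -1: f_y(-1, y) = 3*y**2 - 10*y; vanishes at y ∈ {0}. (-1, 0): f_x = -54 ≠ 0.
  x = 0: f_y(0, y) = 3*y**2 - 6*y; vanishes at y ∈ {0, 2}. (0, 0): f_x = -24 ≠ 0; (0, 2): f_x = -16 ≠ 0.
  x = 1: f_y(1, y) = 3*y**2 - 2*y; vanishes at y ∈ {0}. (1, 0): f_x = -6 ≠ 0.
  x = 2: f_y(2, y) = 3*y**2 + 2*y; vanishes at y ∈ {0}. (2, 0): f_x = 0, f = 0 — SINGULAR.
  x = 3: f_y(3, y) = 3*y**2 + 6*y; vanishes at y ∈ {-2, 0}. (3, -2): f_x = 2 ≠ 0; (3, 0): f_x = -6 ≠ 0.
  x = 4: f_y(4, y) = 3*y**2 + 10*y; vanishes at y ∈ {0}. (4, 0): f_x = -24 ≠ 0.
Only singular point on the grid: (2, 0).
Classify: substitute x = 2 + u, y = 0 + v and expand: f = -2*u**3 + 2*u*v**2 + v**3 + v**2.
No constant or linear terms (consistent with a singular point). Quadratic part: v**2. Cubic part: -2*u**3 + 2*u*v**2 + v**3.
The quadratic part v**2 is a perfect square, so there is a single (double) tangent line v = 0, i.e. y = 0. Restricting the cubic part to that line (v = 0) leaves -2*u**3 ≠ 0, so f is not divisible by v and the branch is v² ≈ 2*u**3 to lowest order — this is a cusp.
Classification: cusp.


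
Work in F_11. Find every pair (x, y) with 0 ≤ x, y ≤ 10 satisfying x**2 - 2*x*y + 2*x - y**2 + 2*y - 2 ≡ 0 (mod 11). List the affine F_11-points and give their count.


Affine F_11-points: {(1, 1), (1, 10), (4, 0), (4, 5), (5, 0), (5, 3), (6, 2), (6, 10), (7, 2), (7, 8), (10, 1), (10, 3)}; count = 12.

For each of the 121 pairs (x, y) ∈ F_11², evaluate f(x, y) mod 11. Record the zeros.
  x = 0: [0↦9, 1↦10, 2↦9, 3↦6, 4↦1, 5↦5, 6↦7, 7↦7, 8↦5, 9↦1, 10↦6]  zeros at y ∈ ∅
  x = 1: [0↦1, 1↦0, 2↦8, 3↦3, 4↦7, 5↦9, 6↦9, 7↦7, 8↦3, 9↦8, 10↦0]  zeros at y ∈ {1, 10}
  x = 2: [0↦6, 1↦3, 2↦9, 3↦2, 4↦4, 5↦4, 6↦2, 7↦9, 8↦3, 9↦6, 10↦7]  zeros at y ∈ ∅
  x = 3: [0↦2, 1↦8, 2↦1, 3↦3, 4↦3, 5↦1, 6↦8, 7↦2, 8↦5, 9↦6, 10↦5]  zeros at y ∈ ∅
  x = 4: [0↦0, 1↦4, 2↦6, 3↦6, 4↦4, 5↦0, 6↦5, 7↦8, 8↦9, 9↦8, 10↦5]  zeros at y ∈ {0, 5}
  x = 5: [0↦0, 1↦2, 2↦2, 3↦0, 4↦7, 5↦1, 6↦4, 7↦5, 8↦4, 9↦1, 10↦7]  zeros at y ∈ {0, 3}
  x = 6: [0↦2, 1↦2, 2↦0, 3↦7, 4↦1, 5↦4, 6↦5, 7↦4, 8↦1, 9↦7, 10↦0]  zeros at y ∈ {2, 10}
  x = 7: [0↦6, 1↦4, 2↦0, 3↦5, 4↦8, 5↦9, 6↦8, 7↦5, 8↦0, 9↦4, 10↦6]  zeros at y ∈ {2, 8}
  x = 8: [0↦1, 1↦8, 2↦2, 3↦5, 4↦6, 5↦5, 6↦2, 7↦8, 8↦1, 9↦3, 10↦3]  zeros at y ∈ ∅
  x = 9: [0↦9, 1↦3, 2↦6, 3↦7, 4↦6, 5↦3, 6↦9, 7↦2, 8↦4, 9↦4, 10↦2]  zeros at y ∈ ∅
  x = 10: [0↦8, 1↦0, 2↦1, 3↦0, 4↦8, 5↦3, 6↦7, 7↦9, 8↦9, 9↦7, 10↦3]  zeros at y ∈ {1, 3}
Collecting zeros: affine points = {(1, 1), (1, 10), (4, 0), (4, 5), (5, 0), (5, 3), (6, 2), (6, 10), (7, 2), (7, 8), (10, 1), (10, 3)}.
Total count |C(F_11)_aff| = 12.


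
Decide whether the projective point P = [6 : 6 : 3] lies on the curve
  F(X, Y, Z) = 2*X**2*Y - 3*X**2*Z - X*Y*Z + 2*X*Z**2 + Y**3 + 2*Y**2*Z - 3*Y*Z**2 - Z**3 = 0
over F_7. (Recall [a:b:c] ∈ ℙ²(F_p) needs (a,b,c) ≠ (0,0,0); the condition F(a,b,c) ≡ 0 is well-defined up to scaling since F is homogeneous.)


F(6,6,3) ≡ 1 (mod 7); P is NOT on the curve.

Evaluate F(6, 6, 3) term-by-term (mod 7).
  2*X**2*Y ↦ 2·36·6·1 = 432
  -3*X**2*Z ↦ -3·36·1·3 = -324
  -X*Y*Z ↦ -1·6·6·3 = -108
  2*X*Z**2 ↦ 2·6·1·9 = 108
  Y**3 ↦ 1·1·216·1 = 216
  2*Y**2*Z ↦ 2·1·36·3 = 216
  -3*Y*Z**2 ↦ -3·1·6·9 = -162
  -Z**3 ↦ -1·1·1·27 = -27
Sum: F(6, 6, 3) = (432) + (-324) + (-108) + (108) + (216) + (216) + (-162) + (-27) = 351.
Reducing mod 7: 351 ≡ 1 (mod 7).
Since F(a, b, c) ≡ 1 ≠ 0 (mod 7), P does NOT lie on the curve.


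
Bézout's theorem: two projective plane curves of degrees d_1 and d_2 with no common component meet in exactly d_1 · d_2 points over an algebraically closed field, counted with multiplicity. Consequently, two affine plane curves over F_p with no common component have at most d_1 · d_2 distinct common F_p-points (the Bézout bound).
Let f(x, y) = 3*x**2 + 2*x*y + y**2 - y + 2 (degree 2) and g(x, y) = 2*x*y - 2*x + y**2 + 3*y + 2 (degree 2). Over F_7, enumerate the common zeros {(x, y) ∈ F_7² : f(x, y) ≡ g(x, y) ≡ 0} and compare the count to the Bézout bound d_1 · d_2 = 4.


Common zeros: {(2, 4)}; count = 1; Bézout bound = 4.

deg(f) = 2, deg(g) = 2, so Bézout bound = 4.
Scan x ∈ F_7. For each x, list the y ∈ F_7 with f(x, y) ≡ 0 and those with g(x, y) ≡ 0 (mod 7); the common zeros in that column are the intersection.
  x = 0: f ≡ 0 at y ∈ {4}; g ≡ 0 at y ∈ {5, 6}; common: ∅.
  x = 1: f ≡ 0 at y ∈ {1, 5}; g ≡ 0 at y ∈ {0, 2}; common: ∅.
  x = 2: f ≡ 0 at y ∈ {0, 4}; g ≡ 0 at y ∈ {3, 4}; common: {4}.
  x = 3: f ≡ 0 at y ∈ {1}; g ≡ 0 at y ∈ ∅; common: ∅.
  x = 4: f ≡ 0 at y ∈ ∅; g ≡ 0 at y ∈ ∅; common: ∅.
  x = 5: f ≡ 0 at y ∈ {0, 5}; g ≡ 0 at y ∈ ∅; common: ∅.
  x = 6: f ≡ 0 at y ∈ ∅; g ≡ 0 at y ∈ ∅; common: ∅.
Collecting: common zeros = {(2, 4)}, so the count is 1.
Comparison with the Bézout bound: 1 ≤ 4 = deg(f)·deg(g), as expected for curves with no common component (the affine F_7-count falls short of the bound because intersections may lie at infinity, over extension fields, or carry multiplicity).


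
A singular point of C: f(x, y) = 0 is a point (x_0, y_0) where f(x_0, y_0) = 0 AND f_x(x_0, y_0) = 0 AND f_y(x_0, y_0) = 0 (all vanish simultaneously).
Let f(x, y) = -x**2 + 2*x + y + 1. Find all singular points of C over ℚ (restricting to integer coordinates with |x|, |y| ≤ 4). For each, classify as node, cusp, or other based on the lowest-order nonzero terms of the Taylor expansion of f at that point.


No singular points in the scanned grid; C is smooth there.

Compute partial derivatives:
  f_x = 2 - 2*x.
  f_y = 1.
f_y = 1 is a nonzero constant, so f_y never vanishes: no point (x, y) can satisfy f = f_x = f_y = 0. In particular no (x, y) ∈ {−4, ..., 4}² is singular; the curve is smooth.


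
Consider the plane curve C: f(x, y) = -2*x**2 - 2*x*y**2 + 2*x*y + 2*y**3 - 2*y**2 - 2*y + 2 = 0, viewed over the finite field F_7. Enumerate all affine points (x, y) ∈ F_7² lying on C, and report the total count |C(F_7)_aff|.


Affine F_7-points: {(0, 1), (0, 6), (1, 0), (1, 2), (2, 3), (3, 4), (4, 2), (4, 5), (5, 6), (6, 0), (6, 3), (6, 4)}; count = 12.

For each of the 49 pairs (x, y) ∈ F_7², evaluate f(x, y) mod 7. Record the zeros.
  x = 0: [0↦2, 1↦0, 2↦6, 3↦4, 4↦6, 5↦3, 6↦0]  zeros at y ∈ {1, 6}
  x = 1: [0↦0, 1↦5, 2↦0, 3↦4, 4↦1, 5↦3, 6↦1]  zeros at y ∈ {0, 2}
  x = 2: [0↦1, 1↦6, 2↦4, 3↦0, 4↦6, 5↦6, 6↦5]  zeros at y ∈ {3}
  x = 3: [0↦5, 1↦3, 2↦4, 3↦6, 4↦0, 5↦5, 6↦5]  zeros at y ∈ {4}
  x = 4: [0↦5, 1↦3, 2↦0, 3↦1, 4↦4, 5↦0, 6↦1]  zeros at y ∈ {2, 5}
  x = 5: [0↦1, 1↦6, 2↦6, 3↦6, 4↦4, 5↦5, 6↦0]  zeros at y ∈ {6}
  x = 6: [0↦0, 1↦5, 2↦1, 3↦0, 4↦0, 5↦6, 6↦2]  zeros at y ∈ {0, 3, 4}
Collecting zeros: affine points = {(0, 1), (0, 6), (1, 0), (1, 2), (2, 3), (3, 4), (4, 2), (4, 5), (5, 6), (6, 0), (6, 3), (6, 4)}.
Total count |C(F_7)_aff| = 12.


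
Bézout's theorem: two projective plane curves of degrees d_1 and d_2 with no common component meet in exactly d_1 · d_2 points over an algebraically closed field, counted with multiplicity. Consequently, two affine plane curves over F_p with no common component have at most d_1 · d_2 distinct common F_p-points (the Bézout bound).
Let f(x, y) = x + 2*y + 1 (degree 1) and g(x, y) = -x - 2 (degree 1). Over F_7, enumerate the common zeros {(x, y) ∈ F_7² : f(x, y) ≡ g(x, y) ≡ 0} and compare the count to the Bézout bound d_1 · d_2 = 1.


Common zeros: {(5, 4)}; count = 1; Bézout bound = 1.

deg(f) = 1, deg(g) = 1, so Bézout bound = 1.
Scan x ∈ F_7. For each x, list the y ∈ F_7 with f(x, y) ≡ 0 and those with g(x, y) ≡ 0 (mod 7); the common zeros in that column are the intersection.
  x = 0: f ≡ 0 at y ∈ {3}; g ≡ 0 at y ∈ ∅; common: ∅.
  x = 1: f ≡ 0 at y ∈ {6}; g ≡ 0 at y ∈ ∅; common: ∅.
  x = 2: f ≡ 0 at y ∈ {2}; g ≡ 0 at y ∈ ∅; common: ∅.
  x = 3: f ≡ 0 at y ∈ {5}; g ≡ 0 at y ∈ ∅; common: ∅.
  x = 4: f ≡ 0 at y ∈ {1}; g ≡ 0 at y ∈ ∅; common: ∅.
  x = 5: f ≡ 0 at y ∈ {4}; g ≡ 0 at y ∈ {0, 1, 2, 3, 4, 5, 6}; common: {4}.
  x = 6: f ≡ 0 at y ∈ {0}; g ≡ 0 at y ∈ ∅; common: ∅.
Collecting: common zeros = {(5, 4)}, so the count is 1.
Comparison with the Bézout bound: 1 ≤ 1 = deg(f)·deg(g), as expected for curves with no common component (the bound is attained).


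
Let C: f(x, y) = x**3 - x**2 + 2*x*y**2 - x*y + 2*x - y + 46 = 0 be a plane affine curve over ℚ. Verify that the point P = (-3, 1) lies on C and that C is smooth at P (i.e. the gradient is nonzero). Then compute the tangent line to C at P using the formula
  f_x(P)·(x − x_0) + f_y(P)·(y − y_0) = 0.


Tangent line at P: 36*x - 10*y + 118 = 0.

Step 1: f(-3, 1) = 0, so P lies on C.
Step 2: partial derivatives
  f_x(x, y) = 3*x**2 - 2*x + 2*y**2 - y + 2, f_y(x, y) = 4*x*y - x - 1.
  f_x(P) = 36, f_y(P) = -10 (gradient nonzero, so P is smooth).
Step 3: tangent line at P: 36·(x − -3) + -10·(y − 1) = 0.
Expanding: 36*x - 10*y + 118 = 0.


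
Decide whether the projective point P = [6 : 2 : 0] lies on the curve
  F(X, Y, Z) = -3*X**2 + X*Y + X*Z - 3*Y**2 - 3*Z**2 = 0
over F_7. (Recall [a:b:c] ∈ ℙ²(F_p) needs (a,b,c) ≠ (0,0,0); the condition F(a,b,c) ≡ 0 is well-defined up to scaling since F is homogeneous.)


F(6,2,0) ≡ 4 (mod 7); P is NOT on the curve.

Evaluate F(6, 2, 0) term-by-term (mod 7).
  -3*X**2 ↦ -3·36·1·1 = -108
  X*Y ↦ 1·6·2·1 = 12
  X*Z ↦ 1·6·1·0 = 0
  -3*Y**2 ↦ -3·1·4·1 = -12
  -3*Z**2 ↦ -3·1·1·0 = 0
Sum: F(6, 2, 0) = (-108) + (12) + (0) + (-12) + (0) = -108.
Reducing mod 7: -108 ≡ 4 (mod 7).
Since F(a, b, c) ≡ 4 ≠ 0 (mod 7), P does NOT lie on the curve.


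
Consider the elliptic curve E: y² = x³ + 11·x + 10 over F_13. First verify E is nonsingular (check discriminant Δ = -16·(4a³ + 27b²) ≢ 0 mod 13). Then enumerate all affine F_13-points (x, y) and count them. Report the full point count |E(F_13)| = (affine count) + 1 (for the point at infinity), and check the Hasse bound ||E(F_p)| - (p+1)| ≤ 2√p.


Affine points = {(0, 6), (0, 7), (1, 3), (1, 10), (2, 1), (2, 12), (4, 1), (4, 12), (7, 1), (7, 12), (8, 5), (8, 8)}; affine count = 12; |E(F_13)| = 13.

Discriminant check: Δ ∝ 4a³ + 27b² = 4·11³ + 27·10² = 4·1331 + 27·100 ≡ 3 (mod 13). Nonzero ⇒ E is nonsingular.
For each x ∈ F_13, compute rhs = x³ + 11·x + 10 mod 13, then count y ∈ F_13 with y² ≡ rhs.
  x = 0: rhs = 10, matching y values: 6, 7 (2 points).
  x = 1: rhs = 9, matching y values: 3, 10 (2 points).
  x = 2: rhs = 1, matching y values: 1, 12 (2 points).
  x = 3: rhs = 5, matching y values: none (0 points).
  x = 4: rhs = 1, matching y values: 1, 12 (2 points).
  x = 5: rhs = 8, matching y values: none (0 points).
  x = 6: rhs = 6, matching y values: none (0 points).
  x = 7: rhs = 1, matching y values: 1, 12 (2 points).
  x = 8: rhs = 12, matching y values: 5, 8 (2 points).
  x = 9: rhs = 6, matching y values: none (0 points).
  x = 10: rhs = 2, matching y values: none (0 points).
  x = 11: rhs = 6, matching y values: none (0 points).
  x = 12: rhs = 11, matching y values: none (0 points).
Total affine count: 12.
Full point count |E(F_13)| = 12 + 1 = 13.
Hasse bound: |13 − (13+1)| = |-1| = 1 ≤ 2√13 ≈ 7.2111 ✓.


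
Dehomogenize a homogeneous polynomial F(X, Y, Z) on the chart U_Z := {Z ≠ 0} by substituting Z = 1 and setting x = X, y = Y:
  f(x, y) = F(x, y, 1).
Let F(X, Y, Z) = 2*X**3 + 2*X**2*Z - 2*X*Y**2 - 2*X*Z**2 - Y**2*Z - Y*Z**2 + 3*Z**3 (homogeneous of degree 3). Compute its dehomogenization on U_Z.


f(x, y) = 2*x**3 + 2*x**2 - 2*x*y**2 - 2*x - y**2 - y + 3

On U_Z we set Z = 1. Each monomial c·X^i·Y^j·Z^k in F becomes c·x^i·y^j·1^k = c·x^i·y^j.
Substituting Z = 1: F(X, Y, 1) = 2*x**3 + 2*x**2 - 2*x*y**2 - 2*x - y**2 - y + 3.
Note: deg(f) ≤ deg(F) = 3; strict inequality happens when F is divisible by Z (lost terms).


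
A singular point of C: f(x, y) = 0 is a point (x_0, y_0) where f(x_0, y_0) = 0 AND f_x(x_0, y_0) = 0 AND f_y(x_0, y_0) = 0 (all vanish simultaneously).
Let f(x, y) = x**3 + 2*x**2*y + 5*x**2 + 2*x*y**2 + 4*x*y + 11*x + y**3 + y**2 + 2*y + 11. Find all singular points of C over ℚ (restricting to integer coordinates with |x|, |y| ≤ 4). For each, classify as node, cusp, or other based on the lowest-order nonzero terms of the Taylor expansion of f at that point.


Singular points: {(-3, 2)}; classification: cusp.

Compute partial derivatives:
  f_x = 3*x**2 + 4*x*y + 10*x + 2*y**2 + 4*y + 11.
  f_y = 2*x**2 + 4*x*y + 4*x + 3*y**2 + 2*y + 2.
Scan x_0 ∈ {−4, ..., 4}. For each x_0, f_y(x_0, y) is a polynomial in y; find its integer roots y ∈ {−4, ..., 4}, then test f_x and f at those candidates.
  x = -4: f_y(-4, y) = 3*y**2 - 14*y + 18; no integer root y with |y| ≤ 4.
  x = -3: f_y(-3, y) = 3*y**2 - 10*y + 8; vanishes at y ∈ {2}. (-3, 2): f_x = 0, f = 0 — SINGULAR.
  x = -2: f_y(-2, y) = 3*y**2 - 6*y + 2; no integer root y with |y| ≤ 4.
  x = -1: f_y(-1, y) = 3*y**2 - 2*y; vanishes at y ∈ {0}. (-1, 0): f_x = 4 ≠ 0.
  x = 0: f_y(0, y) = 3*y**2 + 2*y + 2; no integer root y with |y| ≤ 4.
  x = 1: f_y(1, y) = 3*y**2 + 6*y + 8; no integer root y with |y| ≤ 4.
  x = 2: f_y(2, y) = 3*y**2 + 10*y + 18; no integer root y with |y| ≤ 4.
  x = 3: f_y(3, y) = 3*y**2 + 14*y + 32; no integer root y with |y| ≤ 4.
  x = 4: f_y(4, y) = 3*y**2 + 18*y + 50; no integer root y with |y| ≤ 4.
Only singular point on the grid: (-3, 2).
Classify: substitute x = -3 + u, y = 2 + v and expand: f = u**3 + 2*u**2*v + 2*u*v**2 + v**3 + v**2.
No constant or linear terms (consistent with a singular point). Quadratic part: v**2. Cubic part: u**3 + 2*u**2*v + 2*u*v**2 + v**3.
The quadratic part v**2 is a perfect square, so there is a single (double) tangent line v = 0, i.e. y = 2. Restricting the cubic part to that line (v = 0) leaves u**3 ≠ 0, so f is not divisible by v and the branch is v² ≈ -u**3 to lowest order — this is a cusp.
Classification: cusp.


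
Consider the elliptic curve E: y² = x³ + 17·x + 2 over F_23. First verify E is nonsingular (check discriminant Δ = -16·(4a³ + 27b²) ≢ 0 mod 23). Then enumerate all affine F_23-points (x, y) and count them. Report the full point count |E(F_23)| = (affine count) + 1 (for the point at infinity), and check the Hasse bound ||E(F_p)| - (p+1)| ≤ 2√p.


Affine points = {(0, 5), (0, 18), (7, 2), (7, 21), (8, 11), (8, 12), (11, 5), (11, 18), (12, 5), (12, 18), (16, 0), (17, 11), (17, 12), (19, 10), (19, 13), (20, 4), (20, 19), (21, 11), (21, 12)}; affine count = 19; |E(F_23)| = 20.

Discriminant check: Δ ∝ 4a³ + 27b² = 4·17³ + 27·2² = 4·4913 + 27·4 ≡ 3 (mod 23). Nonzero ⇒ E is nonsingular.
For each x ∈ F_23, compute rhs = x³ + 17·x + 2 mod 23, then count y ∈ F_23 with y² ≡ rhs.
  x = 0: rhs = 2, matching y values: 5, 18 (2 points).
  x = 1: rhs = 20, matching y values: none (0 points).
  x = 2: rhs = 21, matching y values: none (0 points).
  x = 3: rhs = 11, matching y values: none (0 points).
  x = 4: rhs = 19, matching y values: none (0 points).
  x = 5: rhs = 5, matching y values: none (0 points).
  x = 6: rhs = 21, matching y values: none (0 points).
  x = 7: rhs = 4, matching y values: 2, 21 (2 points).
  x = 8: rhs = 6, matching y values: 11, 12 (2 points).
  x = 9: rhs = 10, matching y values: none (0 points).
  x = 10: rhs = 22, matching y values: none (0 points).
  x = 11: rhs = 2, matching y values: 5, 18 (2 points).
  x = 12: rhs = 2, matching y values: 5, 18 (2 points).
  x = 13: rhs = 5, matching y values: none (0 points).
  x = 14: rhs = 17, matching y values: none (0 points).
  x = 15: rhs = 21, matching y values: none (0 points).
  x = 16: rhs = 0, matching y values: 0 (1 points).
  x = 17: rhs = 6, matching y values: 11, 12 (2 points).
  x = 18: rhs = 22, matching y values: none (0 points).
  x = 19: rhs = 8, matching y values: 10, 13 (2 points).
  x = 20: rhs = 16, matching y values: 4, 19 (2 points).
  x = 21: rhs = 6, matching y values: 11, 12 (2 points).
  x = 22: rhs = 7, matching y values: none (0 points).
Total affine count: 19.
Full point count |E(F_23)| = 19 + 1 = 20.
Hasse bound: |20 − (23+1)| = |-4| = 4 ≤ 2√23 ≈ 9.5917 ✓.


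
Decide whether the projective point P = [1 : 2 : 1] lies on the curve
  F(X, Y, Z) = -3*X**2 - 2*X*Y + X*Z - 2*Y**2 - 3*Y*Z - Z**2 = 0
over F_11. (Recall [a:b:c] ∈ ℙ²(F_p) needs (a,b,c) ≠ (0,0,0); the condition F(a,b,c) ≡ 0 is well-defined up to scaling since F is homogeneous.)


F(1,2,1) ≡ 1 (mod 11); P is NOT on the curve.

Evaluate F(1, 2, 1) term-by-term (mod 11).
  -3*X**2 ↦ -3·1·1·1 = -3
  -2*X*Y ↦ -2·1·2·1 = -4
  X*Z ↦ 1·1·1·1 = 1
  -2*Y**2 ↦ -2·1·4·1 = -8
  -3*Y*Z ↦ -3·1·2·1 = -6
  -Z**2 ↦ -1·1·1·1 = -1
Sum: F(1, 2, 1) = (-3) + (-4) + (1) + (-8) + (-6) + (-1) = -21.
Reducing mod 11: -21 ≡ 1 (mod 11).
Since F(a, b, c) ≡ 1 ≠ 0 (mod 11), P does NOT lie on the curve.


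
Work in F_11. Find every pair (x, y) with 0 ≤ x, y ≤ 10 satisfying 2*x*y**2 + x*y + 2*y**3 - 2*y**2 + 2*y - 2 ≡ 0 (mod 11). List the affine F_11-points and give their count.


Affine F_11-points: {(0, 1), (4, 6), (5, 9), (7, 3), (8, 10), (9, 8), (10, 2), (10, 4), (10, 7)}; count = 9.

For each of the 121 pairs (x, y) ∈ F_11², evaluate f(x, y) mod 11. Record the zeros.
  x = 0: [0↦9, 1↦0, 2↦10, 3↦7, 4↦3, 5↦10, 6↦7, 7↦6, 8↦8, 9↦3, 10↦3]  zeros at y ∈ {1}
  x = 1: [0↦9, 1↦3, 2↦9, 3↦6, 4↦6, 5↦10, 6↦8, 7↦1, 8↦1, 9↦9, 10↦4]  zeros at y ∈ ∅
  x = 2: [0↦9, 1↦6, 2↦8, 3↦5, 4↦9, 5↦10, 6↦9, 7↦7, 8↦5, 9↦4, 10↦5]  zeros at y ∈ ∅
  x = 3: [0↦9, 1↦9, 2↦7, 3↦4, 4↦1, 5↦10, 6↦10, 7↦2, 8↦9, 9↦10, 10↦6]  zeros at y ∈ ∅
  x = 4: [0↦9, 1↦1, 2↦6, 3↦3, 4↦4, 5↦10, 6↦0, 7↦8, 8↦2, 9↦5, 10↦7]  zeros at y ∈ {6}
  x = 5: [0↦9, 1↦4, 2↦5, 3↦2, 4↦7, 5↦10, 6↦1, 7↦3, 8↦6, 9↦0, 10↦8]  zeros at y ∈ {9}
  x = 6: [0↦9, 1↦7, 2↦4, 3↦1, 4↦10, 5↦10, 6↦2, 7↦9, 8↦10, 9↦6, 10↦9]  zeros at y ∈ ∅
  x = 7: [0↦9, 1↦10, 2↦3, 3↦0, 4↦2, 5↦10, 6↦3, 7↦4, 8↦3, 9↦1, 10↦10]  zeros at y ∈ {3}
  x = 8: [0↦9, 1↦2, 2↦2, 3↦10, 4↦5, 5↦10, 6↦4, 7↦10, 8↦7, 9↦7, 10↦0]  zeros at y ∈ {10}
  x = 9: [0↦9, 1↦5, 2↦1, 3↦9, 4↦8, 5↦10, 6↦5, 7↦5, 8↦0, 9↦2, 10↦1]  zeros at y ∈ {8}
  x = 10: [0↦9, 1↦8, 2↦0, 3↦8, 4↦0, 5↦10, 6↦6, 7↦0, 8↦4, 9↦8, 10↦2]  zeros at y ∈ {2, 4, 7}
Collecting zeros: affine points = {(0, 1), (4, 6), (5, 9), (7, 3), (8, 10), (9, 8), (10, 2), (10, 4), (10, 7)}.
Total count |C(F_11)_aff| = 9.
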